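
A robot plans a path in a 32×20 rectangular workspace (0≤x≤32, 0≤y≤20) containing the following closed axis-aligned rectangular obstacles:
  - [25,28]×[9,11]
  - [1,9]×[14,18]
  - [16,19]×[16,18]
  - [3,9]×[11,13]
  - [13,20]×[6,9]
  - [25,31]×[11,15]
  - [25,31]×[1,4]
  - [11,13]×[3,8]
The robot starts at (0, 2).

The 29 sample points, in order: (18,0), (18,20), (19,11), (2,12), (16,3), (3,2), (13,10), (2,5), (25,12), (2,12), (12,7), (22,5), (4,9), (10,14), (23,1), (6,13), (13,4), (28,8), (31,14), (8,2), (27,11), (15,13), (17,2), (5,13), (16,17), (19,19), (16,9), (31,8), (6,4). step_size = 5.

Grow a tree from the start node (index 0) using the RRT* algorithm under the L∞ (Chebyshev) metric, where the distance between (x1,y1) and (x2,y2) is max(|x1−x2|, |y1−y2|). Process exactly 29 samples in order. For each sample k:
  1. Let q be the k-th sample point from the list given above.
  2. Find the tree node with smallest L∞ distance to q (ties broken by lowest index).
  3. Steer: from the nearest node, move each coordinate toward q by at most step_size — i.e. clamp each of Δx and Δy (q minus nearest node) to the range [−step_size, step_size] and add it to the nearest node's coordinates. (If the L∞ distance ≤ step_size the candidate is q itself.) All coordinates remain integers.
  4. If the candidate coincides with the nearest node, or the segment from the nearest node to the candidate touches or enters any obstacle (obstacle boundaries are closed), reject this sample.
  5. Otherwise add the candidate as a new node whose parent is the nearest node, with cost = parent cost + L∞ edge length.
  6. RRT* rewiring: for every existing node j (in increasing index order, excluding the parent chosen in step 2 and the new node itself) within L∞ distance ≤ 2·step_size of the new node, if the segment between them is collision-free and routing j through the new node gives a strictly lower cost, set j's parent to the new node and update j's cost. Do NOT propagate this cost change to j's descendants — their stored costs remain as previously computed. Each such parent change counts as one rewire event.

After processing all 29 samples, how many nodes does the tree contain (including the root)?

Node count: 10

1. q=(18,0) nearest=0 d=18 new=(5,0) → add node 1 parent=0 cost=5
2. q=(18,20) nearest=0 d=18 new=(5,7) → add node 2 parent=0 cost=5
3. q=(19,11) nearest=1 d=14 new=(10,5) → add node 3 parent=1 cost=10
4. q=(2,12) nearest=2 d=5 new=(2,12) → add node 4 parent=2 cost=10
5. q=(16,3) nearest=3 d=6 new=(15,3) → blocked by [11,13]×[3,8], reject
6. q=(3,2) nearest=1 d=2 new=(3,2) → add node 5 parent=1 cost=7
7. q=(13,10) nearest=3 d=5 new=(13,10) → blocked by [11,13]×[3,8], reject
8. q=(2,5) nearest=0 d=3 new=(2,5) → add node 6 parent=0 cost=3; rewire 5→6 (6<7)
9. q=(25,12) nearest=3 d=15 new=(15,10) → blocked by [13,20]×[6,9], reject
10. q=(2,12) nearest=4 d=0 → coincident, reject
11. q=(12,7) nearest=3 d=2 new=(12,7) → blocked by [11,13]×[3,8], reject
12. q=(22,5) nearest=3 d=12 new=(15,5) → blocked by [11,13]×[3,8], reject
13. q=(4,9) nearest=2 d=2 new=(4,9) → add node 7 parent=2 cost=7
14. q=(10,14) nearest=7 d=6 new=(9,14) → blocked by [1,9]×[14,18], reject
15. q=(23,1) nearest=3 d=13 new=(15,1) → blocked by [11,13]×[3,8], reject
16. q=(6,13) nearest=4 d=4 new=(6,13) → blocked by [3,9]×[11,13], reject
17. q=(13,4) nearest=3 d=3 new=(13,4) → blocked by [11,13]×[3,8], reject
18. q=(28,8) nearest=3 d=18 new=(15,8) → blocked by [13,20]×[6,9], reject
19. q=(31,14) nearest=3 d=21 new=(15,10) → blocked by [13,20]×[6,9], reject
20. q=(8,2) nearest=1 d=3 new=(8,2) → add node 8 parent=1 cost=8
21. q=(27,11) nearest=3 d=17 new=(15,10) → blocked by [13,20]×[6,9], reject
22. q=(15,13) nearest=3 d=8 new=(15,10) → blocked by [13,20]×[6,9], reject
23. q=(17,2) nearest=3 d=7 new=(15,2) → blocked by [11,13]×[3,8], reject
24. q=(5,13) nearest=4 d=3 new=(5,13) → blocked by [3,9]×[11,13], reject
25. q=(16,17) nearest=2 d=11 new=(10,12) → blocked by [3,9]×[11,13], reject
26. q=(19,19) nearest=2 d=14 new=(10,12) → blocked by [3,9]×[11,13], reject
27. q=(16,9) nearest=3 d=6 new=(15,9) → blocked by [13,20]×[6,9], reject
28. q=(31,8) nearest=3 d=21 new=(15,8) → blocked by [13,20]×[6,9], reject
29. q=(6,4) nearest=8 d=2 new=(6,4) → add node 9 parent=8 cost=10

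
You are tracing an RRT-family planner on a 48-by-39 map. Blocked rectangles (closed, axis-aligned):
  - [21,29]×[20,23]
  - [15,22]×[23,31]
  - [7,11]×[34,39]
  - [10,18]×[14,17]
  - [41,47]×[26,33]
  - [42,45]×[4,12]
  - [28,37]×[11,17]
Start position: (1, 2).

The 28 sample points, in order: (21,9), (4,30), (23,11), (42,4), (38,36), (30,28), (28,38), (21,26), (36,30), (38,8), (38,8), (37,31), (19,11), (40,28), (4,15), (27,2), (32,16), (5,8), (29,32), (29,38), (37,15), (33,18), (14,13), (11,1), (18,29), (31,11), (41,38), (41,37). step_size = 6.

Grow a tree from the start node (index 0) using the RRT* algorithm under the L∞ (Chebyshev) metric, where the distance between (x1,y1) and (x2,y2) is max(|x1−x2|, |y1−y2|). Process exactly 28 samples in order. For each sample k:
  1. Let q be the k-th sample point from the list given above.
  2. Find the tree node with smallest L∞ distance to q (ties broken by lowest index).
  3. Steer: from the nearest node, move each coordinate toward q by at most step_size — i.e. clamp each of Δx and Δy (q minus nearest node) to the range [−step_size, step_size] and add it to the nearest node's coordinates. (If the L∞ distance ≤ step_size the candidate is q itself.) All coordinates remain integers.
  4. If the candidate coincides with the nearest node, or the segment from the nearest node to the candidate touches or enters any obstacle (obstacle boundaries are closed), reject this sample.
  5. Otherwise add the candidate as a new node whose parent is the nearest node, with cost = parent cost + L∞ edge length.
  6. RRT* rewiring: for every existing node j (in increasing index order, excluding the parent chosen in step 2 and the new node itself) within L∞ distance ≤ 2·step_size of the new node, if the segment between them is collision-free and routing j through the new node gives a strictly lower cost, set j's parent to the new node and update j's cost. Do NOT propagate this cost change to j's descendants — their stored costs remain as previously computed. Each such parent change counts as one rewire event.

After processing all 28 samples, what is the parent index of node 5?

1. q=(21,9) nearest=0 d=20 new=(7,8) → add node 1 parent=0 cost=6
2. q=(4,30) nearest=1 d=22 new=(4,14) → add node 2 parent=1 cost=12
3. q=(23,11) nearest=1 d=16 new=(13,11) → add node 3 parent=1 cost=12
4. q=(42,4) nearest=3 d=29 new=(19,5) → add node 4 parent=3 cost=18
5. q=(38,36) nearest=3 d=25 new=(19,17) → blocked by [10,18]×[14,17], reject
6. q=(30,28) nearest=3 d=17 new=(19,17) → blocked by [10,18]×[14,17], reject
7. q=(28,38) nearest=2 d=24 new=(10,20) → add node 5 parent=2 cost=18
8. q=(21,26) nearest=5 d=11 new=(16,26) → blocked by [15,22]×[23,31], reject
9. q=(36,30) nearest=3 d=23 new=(19,17) → blocked by [10,18]×[14,17], reject
10. q=(38,8) nearest=4 d=19 new=(25,8) → add node 6 parent=4 cost=24
11. q=(38,8) nearest=6 d=13 new=(31,8) → add node 7 parent=6 cost=30
12. q=(37,31) nearest=6 d=23 new=(31,14) → blocked by [28,37]×[11,17], reject
13. q=(19,11) nearest=3 d=6 new=(19,11) → add node 8 parent=3 cost=18
14. q=(40,28) nearest=6 d=20 new=(31,14) → blocked by [28,37]×[11,17], reject
15. q=(4,15) nearest=2 d=1 new=(4,15) → add node 9 parent=2 cost=13
16. q=(27,2) nearest=6 d=6 new=(27,2) → add node 10 parent=6 cost=30
17. q=(32,16) nearest=6 d=8 new=(31,14) → blocked by [28,37]×[11,17], reject
18. q=(5,8) nearest=1 d=2 new=(5,8) → add node 11 parent=1 cost=8
19. q=(29,32) nearest=5 d=19 new=(16,26) → blocked by [15,22]×[23,31], reject
20. q=(29,38) nearest=5 d=19 new=(16,26) → blocked by [15,22]×[23,31], reject
21. q=(37,15) nearest=7 d=7 new=(37,14) → blocked by [28,37]×[11,17], reject
22. q=(33,18) nearest=6 d=10 new=(31,14) → blocked by [28,37]×[11,17], reject
23. q=(14,13) nearest=3 d=2 new=(14,13) → add node 12 parent=3 cost=14
24. q=(11,1) nearest=1 d=7 new=(11,2) → add node 13 parent=1 cost=12
25. q=(18,29) nearest=5 d=9 new=(16,26) → blocked by [15,22]×[23,31], reject
26. q=(31,11) nearest=7 d=3 new=(31,11) → blocked by [28,37]×[11,17], reject
27. q=(41,38) nearest=8 d=27 new=(25,17) → add node 14 parent=8 cost=24
28. q=(41,37) nearest=14 d=20 new=(31,23) → blocked by [21,29]×[20,23], reject

Parent of node 5: 2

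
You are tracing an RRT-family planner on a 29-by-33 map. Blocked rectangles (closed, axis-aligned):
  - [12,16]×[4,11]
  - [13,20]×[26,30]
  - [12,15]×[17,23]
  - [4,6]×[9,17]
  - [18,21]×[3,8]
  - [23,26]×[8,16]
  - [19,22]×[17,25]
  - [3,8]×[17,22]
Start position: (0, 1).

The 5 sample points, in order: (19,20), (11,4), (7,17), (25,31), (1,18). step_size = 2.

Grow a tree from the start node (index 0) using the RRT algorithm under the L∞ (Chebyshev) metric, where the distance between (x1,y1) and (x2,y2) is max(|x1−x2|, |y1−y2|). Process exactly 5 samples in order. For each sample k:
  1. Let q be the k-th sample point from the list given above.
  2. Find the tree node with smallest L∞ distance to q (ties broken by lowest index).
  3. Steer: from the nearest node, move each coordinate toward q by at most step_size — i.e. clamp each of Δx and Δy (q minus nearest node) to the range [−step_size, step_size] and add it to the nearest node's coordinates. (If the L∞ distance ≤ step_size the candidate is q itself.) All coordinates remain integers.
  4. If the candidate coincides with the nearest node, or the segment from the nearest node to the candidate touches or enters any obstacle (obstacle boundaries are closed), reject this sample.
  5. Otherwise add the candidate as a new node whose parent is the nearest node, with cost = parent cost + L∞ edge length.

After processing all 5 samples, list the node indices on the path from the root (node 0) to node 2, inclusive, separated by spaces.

1. q=(19,20) nearest=0 d=19 new=(2,3) → add node 1 parent=0 cost=2
2. q=(11,4) nearest=1 d=9 new=(4,4) → add node 2 parent=1 cost=4
3. q=(7,17) nearest=2 d=13 new=(6,6) → add node 3 parent=2 cost=6
4. q=(25,31) nearest=3 d=25 new=(8,8) → add node 4 parent=3 cost=8
5. q=(1,18) nearest=4 d=10 new=(6,10) → blocked by [4,6]×[9,17], reject

Path: 0 1 2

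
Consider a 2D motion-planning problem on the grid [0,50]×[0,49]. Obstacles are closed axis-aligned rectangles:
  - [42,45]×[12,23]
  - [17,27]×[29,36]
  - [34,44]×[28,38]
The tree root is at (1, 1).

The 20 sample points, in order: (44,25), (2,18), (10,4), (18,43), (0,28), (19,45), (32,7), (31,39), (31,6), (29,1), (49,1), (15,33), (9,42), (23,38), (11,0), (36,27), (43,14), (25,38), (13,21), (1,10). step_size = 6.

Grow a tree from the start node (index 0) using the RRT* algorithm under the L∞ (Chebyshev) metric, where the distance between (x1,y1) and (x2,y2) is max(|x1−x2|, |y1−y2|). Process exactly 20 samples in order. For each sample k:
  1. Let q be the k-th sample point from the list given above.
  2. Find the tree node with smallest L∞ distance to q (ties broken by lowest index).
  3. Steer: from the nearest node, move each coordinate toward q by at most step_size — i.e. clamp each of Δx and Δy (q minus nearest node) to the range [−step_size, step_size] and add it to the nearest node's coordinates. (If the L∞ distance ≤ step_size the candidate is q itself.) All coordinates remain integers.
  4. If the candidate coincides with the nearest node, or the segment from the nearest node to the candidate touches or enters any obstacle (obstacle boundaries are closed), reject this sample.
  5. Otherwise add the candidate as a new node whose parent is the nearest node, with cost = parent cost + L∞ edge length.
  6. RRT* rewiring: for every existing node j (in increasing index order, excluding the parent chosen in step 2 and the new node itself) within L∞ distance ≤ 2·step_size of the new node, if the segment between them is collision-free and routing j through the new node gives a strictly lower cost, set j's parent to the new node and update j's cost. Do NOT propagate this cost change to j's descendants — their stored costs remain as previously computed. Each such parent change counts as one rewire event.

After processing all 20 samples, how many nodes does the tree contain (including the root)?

Node count: 19

1. q=(44,25) nearest=0 d=43 new=(7,7) → add node 1 parent=0 cost=6
2. q=(2,18) nearest=1 d=11 new=(2,13) → add node 2 parent=1 cost=12
3. q=(10,4) nearest=1 d=3 new=(10,4) → add node 3 parent=1 cost=9
4. q=(18,43) nearest=2 d=30 new=(8,19) → add node 4 parent=2 cost=18
5. q=(0,28) nearest=4 d=9 new=(2,25) → add node 5 parent=4 cost=24
6. q=(19,45) nearest=5 d=20 new=(8,31) → add node 6 parent=5 cost=30
7. q=(32,7) nearest=3 d=22 new=(16,7) → add node 7 parent=3 cost=15
8. q=(31,39) nearest=4 d=23 new=(14,25) → add node 8 parent=4 cost=24
9. q=(31,6) nearest=7 d=15 new=(22,6) → add node 9 parent=7 cost=21
10. q=(29,1) nearest=9 d=7 new=(28,1) → add node 10 parent=9 cost=27
11. q=(49,1) nearest=10 d=21 new=(34,1) → add node 11 parent=10 cost=33
12. q=(15,33) nearest=6 d=7 new=(14,33) → add node 12 parent=6 cost=36
13. q=(9,42) nearest=12 d=9 new=(9,39) → add node 13 parent=12 cost=42
14. q=(23,38) nearest=12 d=9 new=(20,38) → blocked by [17,27]×[29,36], reject
15. q=(11,0) nearest=3 d=4 new=(11,0) → add node 14 parent=3 cost=13
16. q=(36,27) nearest=7 d=20 new=(22,13) → add node 15 parent=7 cost=21
17. q=(43,14) nearest=11 d=13 new=(40,7) → add node 16 parent=11 cost=39
18. q=(25,38) nearest=12 d=11 new=(20,38) → blocked by [17,27]×[29,36], reject
19. q=(13,21) nearest=8 d=4 new=(13,21) → add node 17 parent=8 cost=28
20. q=(1,10) nearest=2 d=3 new=(1,10) → add node 18 parent=2 cost=15; rewire 17→18 (27<28)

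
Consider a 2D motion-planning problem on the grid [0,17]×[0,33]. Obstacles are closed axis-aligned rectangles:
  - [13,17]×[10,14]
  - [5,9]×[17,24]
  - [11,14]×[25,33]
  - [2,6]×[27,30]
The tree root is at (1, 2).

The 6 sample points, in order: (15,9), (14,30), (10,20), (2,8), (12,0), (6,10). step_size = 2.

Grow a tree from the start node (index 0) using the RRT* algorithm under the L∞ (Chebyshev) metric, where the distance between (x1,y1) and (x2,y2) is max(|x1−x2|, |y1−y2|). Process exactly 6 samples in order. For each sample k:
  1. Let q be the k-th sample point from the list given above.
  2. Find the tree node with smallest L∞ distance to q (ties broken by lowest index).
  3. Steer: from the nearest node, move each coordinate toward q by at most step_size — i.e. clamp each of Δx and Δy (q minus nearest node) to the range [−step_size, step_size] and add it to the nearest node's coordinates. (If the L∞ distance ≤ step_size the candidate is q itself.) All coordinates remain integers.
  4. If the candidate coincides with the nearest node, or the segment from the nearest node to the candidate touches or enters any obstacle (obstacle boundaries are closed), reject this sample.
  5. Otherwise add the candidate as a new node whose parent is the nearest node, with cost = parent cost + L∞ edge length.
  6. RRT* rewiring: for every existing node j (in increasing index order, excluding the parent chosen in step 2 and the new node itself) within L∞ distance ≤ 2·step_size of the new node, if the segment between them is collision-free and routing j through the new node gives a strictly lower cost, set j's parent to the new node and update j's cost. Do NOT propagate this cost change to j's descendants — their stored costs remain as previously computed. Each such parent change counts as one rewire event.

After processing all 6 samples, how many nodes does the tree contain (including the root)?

Node count: 7

1. q=(15,9) nearest=0 d=14 new=(3,4) → add node 1 parent=0 cost=2
2. q=(14,30) nearest=1 d=26 new=(5,6) → add node 2 parent=1 cost=4
3. q=(10,20) nearest=2 d=14 new=(7,8) → add node 3 parent=2 cost=6
4. q=(2,8) nearest=2 d=3 new=(3,8) → add node 4 parent=2 cost=6
5. q=(12,0) nearest=2 d=7 new=(7,4) → add node 5 parent=2 cost=6
6. q=(6,10) nearest=3 d=2 new=(6,10) → add node 6 parent=3 cost=8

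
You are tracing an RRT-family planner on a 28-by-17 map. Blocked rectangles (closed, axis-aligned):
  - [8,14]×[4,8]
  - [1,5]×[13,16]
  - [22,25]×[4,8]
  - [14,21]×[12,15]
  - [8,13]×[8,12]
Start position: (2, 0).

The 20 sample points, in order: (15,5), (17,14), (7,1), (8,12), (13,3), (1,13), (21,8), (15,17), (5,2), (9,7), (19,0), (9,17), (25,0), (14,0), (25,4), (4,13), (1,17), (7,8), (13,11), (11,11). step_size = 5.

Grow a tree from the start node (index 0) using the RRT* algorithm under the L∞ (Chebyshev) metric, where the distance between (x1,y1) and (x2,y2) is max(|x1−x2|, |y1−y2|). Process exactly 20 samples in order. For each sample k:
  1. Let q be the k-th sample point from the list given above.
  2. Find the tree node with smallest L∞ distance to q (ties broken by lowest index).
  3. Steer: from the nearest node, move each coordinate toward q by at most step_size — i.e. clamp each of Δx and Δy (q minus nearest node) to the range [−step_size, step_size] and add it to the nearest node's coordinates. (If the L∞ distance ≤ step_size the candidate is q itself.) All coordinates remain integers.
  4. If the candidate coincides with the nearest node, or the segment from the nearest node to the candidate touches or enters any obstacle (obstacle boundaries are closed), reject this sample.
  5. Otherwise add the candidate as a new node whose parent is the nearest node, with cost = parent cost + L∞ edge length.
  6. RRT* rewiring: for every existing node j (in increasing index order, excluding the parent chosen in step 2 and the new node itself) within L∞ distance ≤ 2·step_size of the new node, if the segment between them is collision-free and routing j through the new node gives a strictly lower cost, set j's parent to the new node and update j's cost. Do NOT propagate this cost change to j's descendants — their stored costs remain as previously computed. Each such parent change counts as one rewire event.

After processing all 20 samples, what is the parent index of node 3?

Parent of node 3: 1

1. q=(15,5) nearest=0 d=13 new=(7,5) → add node 1 parent=0 cost=5
2. q=(17,14) nearest=1 d=10 new=(12,10) → blocked by [8,14]×[4,8], reject
3. q=(7,1) nearest=1 d=4 new=(7,1) → add node 2 parent=1 cost=9
4. q=(8,12) nearest=1 d=7 new=(8,10) → blocked by [8,13]×[8,12], reject
5. q=(13,3) nearest=1 d=6 new=(12,3) → blocked by [8,14]×[4,8], reject
6. q=(1,13) nearest=1 d=8 new=(2,10) → add node 3 parent=1 cost=10
7. q=(21,8) nearest=1 d=14 new=(12,8) → blocked by [8,14]×[4,8], reject
8. q=(15,17) nearest=1 d=12 new=(12,10) → blocked by [8,14]×[4,8], reject
9. q=(5,2) nearest=2 d=2 new=(5,2) → add node 4 parent=2 cost=11
10. q=(9,7) nearest=1 d=2 new=(9,7) → blocked by [8,14]×[4,8], reject
11. q=(19,0) nearest=1 d=12 new=(12,0) → blocked by [8,14]×[4,8], reject
12. q=(9,17) nearest=3 d=7 new=(7,15) → blocked by [1,5]×[13,16], reject
13. q=(25,0) nearest=1 d=18 new=(12,0) → blocked by [8,14]×[4,8], reject
14. q=(14,0) nearest=1 d=7 new=(12,0) → blocked by [8,14]×[4,8], reject
15. q=(25,4) nearest=1 d=18 new=(12,4) → blocked by [8,14]×[4,8], reject
16. q=(4,13) nearest=3 d=3 new=(4,13) → blocked by [1,5]×[13,16], reject
17. q=(1,17) nearest=3 d=7 new=(1,15) → blocked by [1,5]×[13,16], reject
18. q=(7,8) nearest=1 d=3 new=(7,8) → add node 5 parent=1 cost=8
19. q=(13,11) nearest=1 d=6 new=(12,10) → blocked by [8,14]×[4,8], reject
20. q=(11,11) nearest=5 d=4 new=(11,11) → blocked by [8,13]×[8,12], reject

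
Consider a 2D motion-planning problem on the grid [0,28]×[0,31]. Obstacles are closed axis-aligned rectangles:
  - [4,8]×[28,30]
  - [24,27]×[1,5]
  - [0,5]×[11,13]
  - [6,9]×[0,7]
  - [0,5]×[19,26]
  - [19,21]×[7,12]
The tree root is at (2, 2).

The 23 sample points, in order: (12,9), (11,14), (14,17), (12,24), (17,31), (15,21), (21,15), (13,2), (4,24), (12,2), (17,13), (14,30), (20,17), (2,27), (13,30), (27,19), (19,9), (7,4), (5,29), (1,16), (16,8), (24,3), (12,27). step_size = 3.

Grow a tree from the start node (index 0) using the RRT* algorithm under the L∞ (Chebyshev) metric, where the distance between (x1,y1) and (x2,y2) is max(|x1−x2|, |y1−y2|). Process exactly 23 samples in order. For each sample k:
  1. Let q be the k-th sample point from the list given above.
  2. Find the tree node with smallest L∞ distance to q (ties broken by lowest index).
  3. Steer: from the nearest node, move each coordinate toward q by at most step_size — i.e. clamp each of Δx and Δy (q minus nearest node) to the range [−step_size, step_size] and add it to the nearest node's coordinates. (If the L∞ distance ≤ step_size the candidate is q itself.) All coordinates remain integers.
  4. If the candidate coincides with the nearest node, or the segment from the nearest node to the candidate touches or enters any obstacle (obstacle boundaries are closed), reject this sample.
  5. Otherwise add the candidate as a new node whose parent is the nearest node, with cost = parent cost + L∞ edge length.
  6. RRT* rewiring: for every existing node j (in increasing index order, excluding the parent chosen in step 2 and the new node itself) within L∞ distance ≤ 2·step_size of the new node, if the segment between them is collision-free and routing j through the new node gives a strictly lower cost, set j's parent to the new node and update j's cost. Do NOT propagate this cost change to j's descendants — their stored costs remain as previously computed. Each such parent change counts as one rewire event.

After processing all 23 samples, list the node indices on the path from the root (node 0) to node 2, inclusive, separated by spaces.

Path: 0 1 2

1. q=(12,9) nearest=0 d=10 new=(5,5) → add node 1 parent=0 cost=3
2. q=(11,14) nearest=1 d=9 new=(8,8) → blocked by [6,9]×[0,7], reject
3. q=(14,17) nearest=1 d=12 new=(8,8) → blocked by [6,9]×[0,7], reject
4. q=(12,24) nearest=1 d=19 new=(8,8) → blocked by [6,9]×[0,7], reject
5. q=(17,31) nearest=1 d=26 new=(8,8) → blocked by [6,9]×[0,7], reject
6. q=(15,21) nearest=1 d=16 new=(8,8) → blocked by [6,9]×[0,7], reject
7. q=(21,15) nearest=1 d=16 new=(8,8) → blocked by [6,9]×[0,7], reject
8. q=(13,2) nearest=1 d=8 new=(8,2) → blocked by [6,9]×[0,7], reject
9. q=(4,24) nearest=1 d=19 new=(4,8) → add node 2 parent=1 cost=6
10. q=(12,2) nearest=1 d=7 new=(8,2) → blocked by [6,9]×[0,7], reject
11. q=(17,13) nearest=1 d=12 new=(8,8) → blocked by [6,9]×[0,7], reject
12. q=(14,30) nearest=2 d=22 new=(7,11) → add node 3 parent=2 cost=9
13. q=(20,17) nearest=3 d=13 new=(10,14) → add node 4 parent=3 cost=12
14. q=(2,27) nearest=4 d=13 new=(7,17) → add node 5 parent=4 cost=15
15. q=(13,30) nearest=5 d=13 new=(10,20) → add node 6 parent=5 cost=18
16. q=(27,19) nearest=4 d=17 new=(13,17) → add node 7 parent=4 cost=15
17. q=(19,9) nearest=7 d=8 new=(16,14) → add node 8 parent=7 cost=18
18. q=(7,4) nearest=1 d=2 new=(7,4) → blocked by [6,9]×[0,7], reject
19. q=(5,29) nearest=6 d=9 new=(7,23) → add node 9 parent=6 cost=21
20. q=(1,16) nearest=3 d=6 new=(4,14) → blocked by [0,5]×[11,13], reject
21. q=(16,8) nearest=4 d=6 new=(13,11) → add node 10 parent=4 cost=15
22. q=(24,3) nearest=8 d=11 new=(19,11) → blocked by [19,21]×[7,12], reject
23. q=(12,27) nearest=9 d=5 new=(10,26) → add node 11 parent=9 cost=24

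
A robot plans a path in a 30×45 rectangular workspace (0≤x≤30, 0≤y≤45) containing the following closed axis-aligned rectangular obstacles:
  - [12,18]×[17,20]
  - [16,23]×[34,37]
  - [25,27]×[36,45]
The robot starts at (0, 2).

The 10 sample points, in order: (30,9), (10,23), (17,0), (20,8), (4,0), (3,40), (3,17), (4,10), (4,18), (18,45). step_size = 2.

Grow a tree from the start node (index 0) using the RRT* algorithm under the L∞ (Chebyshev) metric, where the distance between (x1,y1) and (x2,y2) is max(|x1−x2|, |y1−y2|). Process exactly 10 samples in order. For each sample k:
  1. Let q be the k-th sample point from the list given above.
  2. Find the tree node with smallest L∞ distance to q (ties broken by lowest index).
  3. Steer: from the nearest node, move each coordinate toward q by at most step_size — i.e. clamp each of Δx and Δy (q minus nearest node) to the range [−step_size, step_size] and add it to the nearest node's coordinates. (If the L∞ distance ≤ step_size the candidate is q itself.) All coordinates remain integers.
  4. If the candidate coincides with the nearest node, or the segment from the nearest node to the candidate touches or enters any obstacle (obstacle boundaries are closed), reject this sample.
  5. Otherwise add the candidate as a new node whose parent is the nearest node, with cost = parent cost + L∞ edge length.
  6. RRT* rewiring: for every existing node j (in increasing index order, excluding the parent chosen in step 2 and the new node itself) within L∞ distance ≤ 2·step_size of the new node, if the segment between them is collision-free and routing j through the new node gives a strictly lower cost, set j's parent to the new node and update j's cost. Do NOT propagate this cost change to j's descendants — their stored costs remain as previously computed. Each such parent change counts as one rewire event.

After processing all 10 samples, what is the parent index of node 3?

Parent of node 3: 2

1. q=(30,9) nearest=0 d=30 new=(2,4) → add node 1 parent=0 cost=2
2. q=(10,23) nearest=1 d=19 new=(4,6) → add node 2 parent=1 cost=4
3. q=(17,0) nearest=2 d=13 new=(6,4) → add node 3 parent=2 cost=6
4. q=(20,8) nearest=3 d=14 new=(8,6) → add node 4 parent=3 cost=8
5. q=(4,0) nearest=0 d=4 new=(2,0) → add node 5 parent=0 cost=2
6. q=(3,40) nearest=2 d=34 new=(3,8) → add node 6 parent=2 cost=6
7. q=(3,17) nearest=6 d=9 new=(3,10) → add node 7 parent=6 cost=8
8. q=(4,10) nearest=7 d=1 new=(4,10) → add node 8 parent=7 cost=9
9. q=(4,18) nearest=7 d=8 new=(4,12) → add node 9 parent=7 cost=10
10. q=(18,45) nearest=9 d=33 new=(6,14) → add node 10 parent=9 cost=12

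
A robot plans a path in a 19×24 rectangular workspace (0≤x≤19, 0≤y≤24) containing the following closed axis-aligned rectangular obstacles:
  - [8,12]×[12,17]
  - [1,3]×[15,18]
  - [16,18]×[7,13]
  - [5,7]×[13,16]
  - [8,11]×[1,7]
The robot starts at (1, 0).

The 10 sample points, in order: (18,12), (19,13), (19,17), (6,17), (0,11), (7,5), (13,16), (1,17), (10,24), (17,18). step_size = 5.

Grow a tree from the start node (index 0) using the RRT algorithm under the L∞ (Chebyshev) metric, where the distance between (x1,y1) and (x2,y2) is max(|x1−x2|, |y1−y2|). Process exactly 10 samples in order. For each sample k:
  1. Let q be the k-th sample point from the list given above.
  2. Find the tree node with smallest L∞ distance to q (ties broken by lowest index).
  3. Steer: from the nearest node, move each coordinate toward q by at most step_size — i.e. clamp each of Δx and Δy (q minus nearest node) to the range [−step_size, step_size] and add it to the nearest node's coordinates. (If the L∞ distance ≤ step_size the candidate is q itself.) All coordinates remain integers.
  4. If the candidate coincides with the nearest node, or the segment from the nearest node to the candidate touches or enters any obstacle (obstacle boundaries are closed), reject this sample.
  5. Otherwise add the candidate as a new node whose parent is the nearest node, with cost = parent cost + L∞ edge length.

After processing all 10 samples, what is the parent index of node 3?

1. q=(18,12) nearest=0 d=17 new=(6,5) → add node 1 parent=0 cost=5
2. q=(19,13) nearest=1 d=13 new=(11,10) → blocked by [8,11]×[1,7], reject
3. q=(19,17) nearest=1 d=13 new=(11,10) → blocked by [8,11]×[1,7], reject
4. q=(6,17) nearest=1 d=12 new=(6,10) → add node 2 parent=1 cost=10
5. q=(0,11) nearest=1 d=6 new=(1,10) → add node 3 parent=1 cost=10
6. q=(7,5) nearest=1 d=1 new=(7,5) → add node 4 parent=1 cost=6
7. q=(13,16) nearest=2 d=7 new=(11,15) → blocked by [8,12]×[12,17], reject
8. q=(1,17) nearest=2 d=7 new=(1,15) → blocked by [1,3]×[15,18], reject
9. q=(10,24) nearest=2 d=14 new=(10,15) → blocked by [8,12]×[12,17], reject
10. q=(17,18) nearest=2 d=11 new=(11,15) → blocked by [8,12]×[12,17], reject

Parent of node 3: 1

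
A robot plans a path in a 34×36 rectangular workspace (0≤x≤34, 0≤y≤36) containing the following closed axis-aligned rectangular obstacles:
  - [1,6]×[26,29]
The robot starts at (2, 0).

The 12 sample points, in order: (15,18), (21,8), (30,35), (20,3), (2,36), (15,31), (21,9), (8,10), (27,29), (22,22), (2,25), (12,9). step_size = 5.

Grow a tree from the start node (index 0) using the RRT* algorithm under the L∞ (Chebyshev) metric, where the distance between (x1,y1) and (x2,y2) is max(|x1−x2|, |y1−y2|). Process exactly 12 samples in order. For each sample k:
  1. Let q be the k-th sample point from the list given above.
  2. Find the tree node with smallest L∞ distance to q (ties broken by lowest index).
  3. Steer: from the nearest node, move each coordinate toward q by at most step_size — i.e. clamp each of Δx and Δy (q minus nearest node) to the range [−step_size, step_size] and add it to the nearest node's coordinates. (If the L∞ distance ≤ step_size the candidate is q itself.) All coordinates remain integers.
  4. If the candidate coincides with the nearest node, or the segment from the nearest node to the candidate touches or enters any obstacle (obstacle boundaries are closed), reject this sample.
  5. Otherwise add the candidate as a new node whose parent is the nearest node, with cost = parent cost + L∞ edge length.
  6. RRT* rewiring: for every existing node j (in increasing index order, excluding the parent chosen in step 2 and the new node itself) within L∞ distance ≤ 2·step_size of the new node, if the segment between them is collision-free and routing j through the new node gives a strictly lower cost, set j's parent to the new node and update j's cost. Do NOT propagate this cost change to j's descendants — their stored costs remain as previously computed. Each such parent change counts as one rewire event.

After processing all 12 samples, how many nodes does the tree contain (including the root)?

1. q=(15,18) nearest=0 d=18 new=(7,5) → add node 1 parent=0 cost=5
2. q=(21,8) nearest=1 d=14 new=(12,8) → add node 2 parent=1 cost=10
3. q=(30,35) nearest=2 d=27 new=(17,13) → add node 3 parent=2 cost=15
4. q=(20,3) nearest=2 d=8 new=(17,3) → add node 4 parent=2 cost=15
5. q=(2,36) nearest=3 d=23 new=(12,18) → add node 5 parent=3 cost=20
6. q=(15,31) nearest=5 d=13 new=(15,23) → add node 6 parent=5 cost=25
7. q=(21,9) nearest=3 d=4 new=(21,9) → add node 7 parent=3 cost=19
8. q=(8,10) nearest=2 d=4 new=(8,10) → add node 8 parent=2 cost=14
9. q=(27,29) nearest=6 d=12 new=(20,28) → add node 9 parent=6 cost=30
10. q=(22,22) nearest=9 d=6 new=(22,23) → add node 10 parent=9 cost=35
11. q=(2,25) nearest=5 d=10 new=(7,23) → add node 11 parent=5 cost=25
12. q=(12,9) nearest=2 d=1 new=(12,9) → add node 12 parent=2 cost=11

Node count: 13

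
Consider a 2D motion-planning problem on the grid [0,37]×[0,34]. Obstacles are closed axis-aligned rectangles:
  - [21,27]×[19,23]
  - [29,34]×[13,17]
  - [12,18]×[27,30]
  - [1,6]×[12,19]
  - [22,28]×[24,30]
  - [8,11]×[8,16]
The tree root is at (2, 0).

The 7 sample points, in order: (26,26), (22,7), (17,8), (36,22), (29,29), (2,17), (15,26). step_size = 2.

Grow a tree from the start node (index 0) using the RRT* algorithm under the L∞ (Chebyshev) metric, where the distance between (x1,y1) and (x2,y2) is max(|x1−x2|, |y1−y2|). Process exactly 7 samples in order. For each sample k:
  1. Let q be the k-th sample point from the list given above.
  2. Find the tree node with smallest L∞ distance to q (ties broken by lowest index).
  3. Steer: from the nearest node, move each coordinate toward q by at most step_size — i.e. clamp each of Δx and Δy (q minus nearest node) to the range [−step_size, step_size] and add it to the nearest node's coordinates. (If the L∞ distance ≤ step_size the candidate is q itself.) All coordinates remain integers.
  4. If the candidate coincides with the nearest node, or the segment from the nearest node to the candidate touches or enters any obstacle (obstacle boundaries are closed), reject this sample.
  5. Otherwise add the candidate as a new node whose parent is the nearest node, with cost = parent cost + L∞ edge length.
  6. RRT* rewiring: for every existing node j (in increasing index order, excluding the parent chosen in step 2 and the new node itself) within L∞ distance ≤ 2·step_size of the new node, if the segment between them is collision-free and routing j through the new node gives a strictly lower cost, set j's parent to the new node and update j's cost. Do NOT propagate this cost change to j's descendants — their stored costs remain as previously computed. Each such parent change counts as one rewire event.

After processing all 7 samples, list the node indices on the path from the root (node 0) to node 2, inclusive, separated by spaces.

Path: 0 1 2

1. q=(26,26) nearest=0 d=26 new=(4,2) → add node 1 parent=0 cost=2
2. q=(22,7) nearest=1 d=18 new=(6,4) → add node 2 parent=1 cost=4
3. q=(17,8) nearest=2 d=11 new=(8,6) → add node 3 parent=2 cost=6
4. q=(36,22) nearest=3 d=28 new=(10,8) → blocked by [8,11]×[8,16], reject
5. q=(29,29) nearest=3 d=23 new=(10,8) → blocked by [8,11]×[8,16], reject
6. q=(2,17) nearest=3 d=11 new=(6,8) → add node 4 parent=3 cost=8
7. q=(15,26) nearest=4 d=18 new=(8,10) → blocked by [8,11]×[8,16], reject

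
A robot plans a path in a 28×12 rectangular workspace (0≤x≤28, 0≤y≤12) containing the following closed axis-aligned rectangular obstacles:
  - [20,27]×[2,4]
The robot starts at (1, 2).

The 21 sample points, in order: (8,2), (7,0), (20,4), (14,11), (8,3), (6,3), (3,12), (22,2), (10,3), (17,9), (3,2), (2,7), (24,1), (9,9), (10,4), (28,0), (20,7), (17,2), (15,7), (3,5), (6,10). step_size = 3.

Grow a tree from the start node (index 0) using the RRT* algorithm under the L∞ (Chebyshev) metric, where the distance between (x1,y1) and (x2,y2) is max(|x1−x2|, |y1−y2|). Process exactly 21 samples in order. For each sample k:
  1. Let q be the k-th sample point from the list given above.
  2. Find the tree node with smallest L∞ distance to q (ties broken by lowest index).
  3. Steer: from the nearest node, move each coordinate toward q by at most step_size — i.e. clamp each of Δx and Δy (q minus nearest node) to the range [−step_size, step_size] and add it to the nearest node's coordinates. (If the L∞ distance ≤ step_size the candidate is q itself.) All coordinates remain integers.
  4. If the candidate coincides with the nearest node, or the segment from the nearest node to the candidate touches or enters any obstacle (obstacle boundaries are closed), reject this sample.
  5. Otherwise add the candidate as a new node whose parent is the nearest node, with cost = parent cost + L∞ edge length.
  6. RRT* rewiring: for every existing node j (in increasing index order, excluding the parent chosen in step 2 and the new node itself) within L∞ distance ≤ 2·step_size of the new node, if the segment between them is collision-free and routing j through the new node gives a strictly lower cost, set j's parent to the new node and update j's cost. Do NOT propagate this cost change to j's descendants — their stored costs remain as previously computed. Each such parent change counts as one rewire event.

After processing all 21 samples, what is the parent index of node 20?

1. q=(8,2) nearest=0 d=7 new=(4,2) → add node 1 parent=0 cost=3
2. q=(7,0) nearest=1 d=3 new=(7,0) → add node 2 parent=1 cost=6
3. q=(20,4) nearest=2 d=13 new=(10,3) → add node 3 parent=2 cost=9
4. q=(14,11) nearest=3 d=8 new=(13,6) → add node 4 parent=3 cost=12
5. q=(8,3) nearest=3 d=2 new=(8,3) → add node 5 parent=3 cost=11
6. q=(6,3) nearest=1 d=2 new=(6,3) → add node 6 parent=1 cost=5; rewire 5→6 (7<11)
7. q=(3,12) nearest=3 d=9 new=(7,6) → add node 7 parent=3 cost=12
8. q=(22,2) nearest=4 d=9 new=(16,3) → add node 8 parent=4 cost=15
9. q=(10,3) nearest=3 d=0 → coincident, reject
10. q=(17,9) nearest=4 d=4 new=(16,9) → add node 9 parent=4 cost=15
11. q=(3,2) nearest=1 d=1 new=(3,2) → add node 10 parent=1 cost=4; rewire 7→10 (8<12)
12. q=(2,7) nearest=6 d=4 new=(3,6) → add node 11 parent=6 cost=8
13. q=(24,1) nearest=8 d=8 new=(19,1) → add node 12 parent=8 cost=18
14. q=(9,9) nearest=7 d=3 new=(9,9) → add node 13 parent=7 cost=11
15. q=(10,4) nearest=3 d=1 new=(10,4) → add node 14 parent=3 cost=10
16. q=(28,0) nearest=12 d=9 new=(22,0) → add node 15 parent=12 cost=21
17. q=(20,7) nearest=8 d=4 new=(19,6) → add node 16 parent=8 cost=18
18. q=(17,2) nearest=8 d=1 new=(17,2) → add node 17 parent=8 cost=16
19. q=(15,7) nearest=4 d=2 new=(15,7) → add node 18 parent=4 cost=14
20. q=(3,5) nearest=11 d=1 new=(3,5) → add node 19 parent=11 cost=9
21. q=(6,10) nearest=13 d=3 new=(6,10) → add node 20 parent=13 cost=14

Parent of node 20: 13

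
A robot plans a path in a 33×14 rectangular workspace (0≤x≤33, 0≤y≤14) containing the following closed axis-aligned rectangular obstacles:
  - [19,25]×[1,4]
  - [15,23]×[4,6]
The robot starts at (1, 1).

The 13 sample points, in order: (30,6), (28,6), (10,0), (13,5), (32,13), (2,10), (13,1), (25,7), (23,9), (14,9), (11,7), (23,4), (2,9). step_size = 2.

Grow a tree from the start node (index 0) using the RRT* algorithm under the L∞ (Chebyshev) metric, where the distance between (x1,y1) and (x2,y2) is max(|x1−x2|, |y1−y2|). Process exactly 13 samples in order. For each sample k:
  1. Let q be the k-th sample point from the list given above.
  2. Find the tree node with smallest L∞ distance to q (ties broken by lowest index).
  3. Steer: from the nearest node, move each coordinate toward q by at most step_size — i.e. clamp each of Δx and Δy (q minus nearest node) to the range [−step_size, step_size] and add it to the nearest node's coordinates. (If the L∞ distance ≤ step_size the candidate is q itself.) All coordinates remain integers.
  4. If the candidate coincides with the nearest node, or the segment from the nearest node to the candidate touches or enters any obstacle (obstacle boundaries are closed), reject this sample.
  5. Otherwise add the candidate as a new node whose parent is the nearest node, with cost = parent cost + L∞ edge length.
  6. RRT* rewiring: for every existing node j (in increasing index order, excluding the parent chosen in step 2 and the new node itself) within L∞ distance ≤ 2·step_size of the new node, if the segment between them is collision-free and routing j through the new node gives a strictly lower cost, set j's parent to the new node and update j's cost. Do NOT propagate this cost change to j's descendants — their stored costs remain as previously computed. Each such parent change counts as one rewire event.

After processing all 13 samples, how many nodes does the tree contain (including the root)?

1. q=(30,6) nearest=0 d=29 new=(3,3) → add node 1 parent=0 cost=2
2. q=(28,6) nearest=1 d=25 new=(5,5) → add node 2 parent=1 cost=4
3. q=(10,0) nearest=2 d=5 new=(7,3) → add node 3 parent=2 cost=6
4. q=(13,5) nearest=3 d=6 new=(9,5) → add node 4 parent=3 cost=8
5. q=(32,13) nearest=4 d=23 new=(11,7) → add node 5 parent=4 cost=10
6. q=(2,10) nearest=2 d=5 new=(3,7) → add node 6 parent=2 cost=6
7. q=(13,1) nearest=4 d=4 new=(11,3) → add node 7 parent=4 cost=10
8. q=(25,7) nearest=5 d=14 new=(13,7) → add node 8 parent=5 cost=12
9. q=(23,9) nearest=8 d=10 new=(15,9) → add node 9 parent=8 cost=14
10. q=(14,9) nearest=9 d=1 new=(14,9) → add node 10 parent=9 cost=15
11. q=(11,7) nearest=5 d=0 → coincident, reject
12. q=(23,4) nearest=9 d=8 new=(17,7) → add node 11 parent=9 cost=16
13. q=(2,9) nearest=6 d=2 new=(2,9) → add node 12 parent=6 cost=8

Node count: 13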